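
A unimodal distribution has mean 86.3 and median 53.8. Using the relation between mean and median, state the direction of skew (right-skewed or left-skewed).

mean − median = 86.3 − 53.8 = 32.5
mean > median ⇒ the longer tail is on the right ⇒ right-skewed (positively skewed).

right-skewed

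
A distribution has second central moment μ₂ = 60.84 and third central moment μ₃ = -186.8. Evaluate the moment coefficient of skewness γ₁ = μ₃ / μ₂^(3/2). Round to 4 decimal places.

σ = √μ₂ = √60.84 = 7.80000
σ³ = μ₂^(3/2) = 474.55200
γ₁ = μ₃/σ³ = -186.8 / 474.55200 ≈ -0.3936

-0.3936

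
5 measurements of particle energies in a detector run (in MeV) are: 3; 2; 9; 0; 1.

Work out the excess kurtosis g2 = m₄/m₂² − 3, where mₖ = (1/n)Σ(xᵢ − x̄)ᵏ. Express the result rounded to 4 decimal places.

-0.2120

x̄ = 3.0000
Σ(xᵢ − x̄)² = 50.0000 ⇒ m₂ = 10.00000
Σ(xᵢ − x̄)⁴ = 1394.0000 ⇒ m₄ = 278.80000
m₂² = 100.00000
g2 = m₄/m₂² − 3 = 2.78800 − 3 ≈ -0.2120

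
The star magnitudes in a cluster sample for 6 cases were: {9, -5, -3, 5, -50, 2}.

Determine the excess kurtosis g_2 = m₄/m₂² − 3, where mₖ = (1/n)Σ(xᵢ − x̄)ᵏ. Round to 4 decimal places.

x̄ = -7.0000
Σ(xᵢ − x̄)² = 2350.0000 ⇒ m₂ = 391.66667
Σ(xᵢ − x̄)⁴ = 3511906.0000 ⇒ m₄ = 585317.66667
m₂² = 153402.77778
g_2 = m₄/m₂² − 3 = 3.81556 − 3 ≈ 0.8156

0.8156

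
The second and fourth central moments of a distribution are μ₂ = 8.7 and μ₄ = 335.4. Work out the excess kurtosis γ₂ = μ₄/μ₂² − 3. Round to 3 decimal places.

1.431

μ₂² = 8.7² = 75.69000
μ₄/μ₂² = 335.4 / 75.69000 = 4.43123
γ₂ = 4.43123 − 3 ≈ 1.431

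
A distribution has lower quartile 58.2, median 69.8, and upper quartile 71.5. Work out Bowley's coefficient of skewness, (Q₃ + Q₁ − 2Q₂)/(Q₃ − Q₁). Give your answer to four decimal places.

-0.7444

numerator: Q₃ + Q₁ − 2Q₂ = 71.5 + 58.2 − 2×69.8 = -9.9000
denominator: Q₃ − Q₁ = 71.5 − 58.2 = 13.3000
Bowley skewness = -9.9000 / 13.3000 ≈ -0.7444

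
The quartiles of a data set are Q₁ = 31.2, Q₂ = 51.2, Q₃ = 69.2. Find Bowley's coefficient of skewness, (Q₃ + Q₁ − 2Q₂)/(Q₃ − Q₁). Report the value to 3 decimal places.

numerator: Q₃ + Q₁ − 2Q₂ = 69.2 + 31.2 − 2×51.2 = -2.0000
denominator: Q₃ − Q₁ = 69.2 − 31.2 = 38.0000
Bowley skewness = -2.0000 / 38.0000 ≈ -0.053

-0.053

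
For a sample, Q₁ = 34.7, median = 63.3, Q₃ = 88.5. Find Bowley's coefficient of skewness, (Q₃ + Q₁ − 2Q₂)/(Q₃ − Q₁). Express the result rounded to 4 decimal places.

numerator: Q₃ + Q₁ − 2Q₂ = 88.5 + 34.7 − 2×63.3 = -3.4000
denominator: Q₃ − Q₁ = 88.5 − 34.7 = 53.8000
Bowley skewness = -3.4000 / 53.8000 ≈ -0.0632

-0.0632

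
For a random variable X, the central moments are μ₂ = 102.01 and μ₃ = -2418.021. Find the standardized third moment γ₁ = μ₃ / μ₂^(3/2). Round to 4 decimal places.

-2.3469

σ = √μ₂ = √102.01 = 10.10000
σ³ = μ₂^(3/2) = 1030.30100
γ₁ = μ₃/σ³ = -2418.021 / 1030.30100 ≈ -2.3469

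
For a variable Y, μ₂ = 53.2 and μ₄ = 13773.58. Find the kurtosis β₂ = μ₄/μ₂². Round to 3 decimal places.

4.867

μ₂² = 53.2² = 2830.24000
μ₄/μ₂² = 13773.58 / 2830.24000 = 4.86658
β₂ ≈ 4.867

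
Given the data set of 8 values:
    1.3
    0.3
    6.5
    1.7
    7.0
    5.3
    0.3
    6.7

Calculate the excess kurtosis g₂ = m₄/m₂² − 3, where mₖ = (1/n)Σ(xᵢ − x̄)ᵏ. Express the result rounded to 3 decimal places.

x̄ = 3.6375
Σ(xᵢ − x̄)² = 63.1388 ⇒ m₂ = 7.89234
Σ(xᵢ − x̄)⁴ = 582.6745 ⇒ m₄ = 72.83432
m₂² = 62.28909
g₂ = m₄/m₂² − 3 = 1.16929 − 3 ≈ -1.831

-1.831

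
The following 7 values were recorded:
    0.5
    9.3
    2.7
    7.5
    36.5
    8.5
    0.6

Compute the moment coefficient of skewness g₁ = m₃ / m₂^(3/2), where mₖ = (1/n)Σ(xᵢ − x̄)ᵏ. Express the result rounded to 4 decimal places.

1.6779

x̄ = (0.5 + 9.3 + 2.7 + 7.5 + 36.5 + 8.5 + 0.6) / 7 = 9.3714
deviations (xᵢ − x̄): -8.8714, -0.0714, -6.6714, -1.8714, 27.1286, -0.8714, -8.7714
Σ(xᵢ − x̄)² = 940.3743 ⇒ m₂ = 940.3743/7 = 134.33918
Σ(xᵢ − x̄)³ = 18288.3217 ⇒ m₃ = 18288.3217/7 = 2612.61738
m₂^(3/2) = 134.33918^(1.5) = 1557.05537
g₁ = m₃ / m₂^(3/2) = 2612.61738 / 1557.05537 ≈ 1.6779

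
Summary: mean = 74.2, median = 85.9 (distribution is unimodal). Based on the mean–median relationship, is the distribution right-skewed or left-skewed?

left-skewed

mean − median = 74.2 − 85.9 = -11.7
mean < median ⇒ the longer tail is on the left ⇒ left-skewed (negatively skewed).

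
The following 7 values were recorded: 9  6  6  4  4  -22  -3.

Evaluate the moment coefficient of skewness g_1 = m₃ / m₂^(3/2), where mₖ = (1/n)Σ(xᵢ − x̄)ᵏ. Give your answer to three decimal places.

x̄ = (9 + 6 + 6 + 4 + 4 - 22 - 3) / 7 = 0.5714
deviations (xᵢ − x̄): 8.4286, 5.4286, 5.4286, 3.4286, 3.4286, -22.5714, -3.5714
Σ(xᵢ − x̄)² = 675.7143 ⇒ m₂ = 675.7143/7 = 96.53061
Σ(xᵢ − x̄)³ = -10545.6735 ⇒ m₃ = -10545.6735/7 = -1506.52478
m₂^(3/2) = 96.53061^(1.5) = 948.41320
g_1 = m₃ / m₂^(3/2) = -1506.52478 / 948.41320 ≈ -1.588

-1.588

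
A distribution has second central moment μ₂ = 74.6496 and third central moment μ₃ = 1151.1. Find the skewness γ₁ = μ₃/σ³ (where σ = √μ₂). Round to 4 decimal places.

1.7847

σ = √μ₂ = √74.6496 = 8.64000
σ³ = μ₂^(3/2) = 644.97254
γ₁ = μ₃/σ³ = 1151.1 / 644.97254 ≈ 1.7847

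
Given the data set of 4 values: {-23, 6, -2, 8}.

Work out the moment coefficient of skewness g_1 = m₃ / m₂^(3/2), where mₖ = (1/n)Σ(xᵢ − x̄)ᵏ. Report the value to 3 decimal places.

-0.864

x̄ = (-23 + 6 - 2 + 8) / 4 = -2.7500
deviations (xᵢ − x̄): -20.2500, 8.7500, 0.7500, 10.7500
Σ(xᵢ − x̄)² = 602.7500 ⇒ m₂ = 602.7500/4 = 150.68750
Σ(xᵢ − x̄)³ = -6391.1250 ⇒ m₃ = -6391.1250/4 = -1597.78125
m₂^(3/2) = 150.68750^(1.5) = 1849.76195
g_1 = m₃ / m₂^(3/2) = -1597.78125 / 1849.76195 ≈ -0.864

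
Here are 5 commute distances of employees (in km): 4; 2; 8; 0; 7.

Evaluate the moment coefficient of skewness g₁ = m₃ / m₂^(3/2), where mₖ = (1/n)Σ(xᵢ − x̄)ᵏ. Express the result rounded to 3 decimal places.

-0.059

x̄ = (4 + 2 + 8 + 0 + 7) / 5 = 4.2000
deviations (xᵢ − x̄): -0.2000, -2.2000, 3.8000, -4.2000, 2.8000
Σ(xᵢ − x̄)² = 44.8000 ⇒ m₂ = 44.8000/5 = 8.96000
Σ(xᵢ − x̄)³ = -7.9200 ⇒ m₃ = -7.9200/5 = -1.58400
m₂^(3/2) = 8.96000^(1.5) = 26.82020
g₁ = m₃ / m₂^(3/2) = -1.58400 / 26.82020 ≈ -0.059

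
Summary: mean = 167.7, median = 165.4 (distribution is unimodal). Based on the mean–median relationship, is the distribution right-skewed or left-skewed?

mean − median = 167.7 − 165.4 = 2.3
mean > median ⇒ the longer tail is on the right ⇒ right-skewed (positively skewed).

right-skewed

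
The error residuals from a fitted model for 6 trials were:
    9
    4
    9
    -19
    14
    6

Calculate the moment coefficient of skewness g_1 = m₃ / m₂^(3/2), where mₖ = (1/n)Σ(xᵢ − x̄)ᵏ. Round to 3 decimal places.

x̄ = (9 + 4 + 9 - 19 + 14 + 6) / 6 = 3.8333
deviations (xᵢ − x̄): 5.1667, 0.1667, 5.1667, -22.8333, 10.1667, 2.1667
Σ(xᵢ − x̄)² = 682.8333 ⇒ m₂ = 682.8333/6 = 113.80556
Σ(xᵢ − x̄)³ = -10567.5556 ⇒ m₃ = -10567.5556/6 = -1761.25926
m₂^(3/2) = 113.80556^(1.5) = 1214.07410
g_1 = m₃ / m₂^(3/2) = -1761.25926 / 1214.07410 ≈ -1.451

-1.451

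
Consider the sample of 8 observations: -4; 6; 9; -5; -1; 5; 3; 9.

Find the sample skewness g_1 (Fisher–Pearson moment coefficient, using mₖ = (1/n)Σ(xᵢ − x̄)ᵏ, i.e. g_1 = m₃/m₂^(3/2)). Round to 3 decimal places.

-0.265

x̄ = (-4 + 6 + 9 - 5 - 1 + 5 + 3 + 9) / 8 = 2.7500
deviations (xᵢ − x̄): -6.7500, 3.2500, 6.2500, -7.7500, -3.7500, 2.2500, 0.2500, 6.2500
Σ(xᵢ − x̄)² = 213.5000 ⇒ m₂ = 213.5000/8 = 26.68750
Σ(xᵢ − x̄)³ = -291.7500 ⇒ m₃ = -291.7500/8 = -36.46875
m₂^(3/2) = 26.68750^(1.5) = 137.86748
g_1 = m₃ / m₂^(3/2) = -36.46875 / 137.86748 ≈ -0.265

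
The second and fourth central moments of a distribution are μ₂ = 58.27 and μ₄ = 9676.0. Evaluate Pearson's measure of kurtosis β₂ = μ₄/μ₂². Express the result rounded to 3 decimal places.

μ₂² = 58.27² = 3395.39290
μ₄/μ₂² = 9676.0 / 3395.39290 = 2.84974
β₂ ≈ 2.850

2.850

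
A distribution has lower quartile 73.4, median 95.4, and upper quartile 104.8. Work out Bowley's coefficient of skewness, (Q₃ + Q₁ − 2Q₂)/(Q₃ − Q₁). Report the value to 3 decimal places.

numerator: Q₃ + Q₁ − 2Q₂ = 104.8 + 73.4 − 2×95.4 = -12.6000
denominator: Q₃ − Q₁ = 104.8 − 73.4 = 31.4000
Bowley skewness = -12.6000 / 31.4000 ≈ -0.401

-0.401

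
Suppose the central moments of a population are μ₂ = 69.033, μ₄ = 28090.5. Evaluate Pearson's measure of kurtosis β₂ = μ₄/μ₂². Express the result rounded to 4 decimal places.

μ₂² = 69.033² = 4765.55509
μ₄/μ₂² = 28090.5 / 4765.55509 = 5.89449
β₂ ≈ 5.8945

5.8945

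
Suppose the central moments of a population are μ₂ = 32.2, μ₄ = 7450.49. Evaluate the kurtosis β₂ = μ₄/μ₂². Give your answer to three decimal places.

7.186

μ₂² = 32.2² = 1036.84000
μ₄/μ₂² = 7450.49 / 1036.84000 = 7.18577
β₂ ≈ 7.186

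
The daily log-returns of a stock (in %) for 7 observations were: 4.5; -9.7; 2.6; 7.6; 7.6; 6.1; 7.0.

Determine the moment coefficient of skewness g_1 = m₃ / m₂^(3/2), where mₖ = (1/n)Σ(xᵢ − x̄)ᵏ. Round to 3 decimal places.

x̄ = (4.5 - 9.7 + 2.6 + 7.6 + 7.6 + 6.1 + 7.0) / 7 = 3.6714
deviations (xᵢ − x̄): 0.8286, -13.3714, -1.0714, 3.9286, 3.9286, 2.4286, 3.3286
Σ(xᵢ − x̄)² = 228.4743 ⇒ m₂ = 228.4743/7 = 32.63918
Σ(xᵢ − x̄)³ = -2218.9403 ⇒ m₃ = -2218.9403/7 = -316.99148
m₂^(3/2) = 32.63918^(1.5) = 186.46998
g_1 = m₃ / m₂^(3/2) = -316.99148 / 186.46998 ≈ -1.700

-1.700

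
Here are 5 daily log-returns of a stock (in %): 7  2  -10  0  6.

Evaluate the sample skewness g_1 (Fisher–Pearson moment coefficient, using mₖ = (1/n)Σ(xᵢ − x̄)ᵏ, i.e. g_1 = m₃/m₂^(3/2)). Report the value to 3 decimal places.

-0.887

x̄ = (7 + 2 - 10 + 0 + 6) / 5 = 1.0000
deviations (xᵢ − x̄): 6.0000, 1.0000, -11.0000, -1.0000, 5.0000
Σ(xᵢ − x̄)² = 184.0000 ⇒ m₂ = 184.0000/5 = 36.80000
Σ(xᵢ − x̄)³ = -990.0000 ⇒ m₃ = -990.0000/5 = -198.00000
m₂^(3/2) = 36.80000^(1.5) = 223.23985
g_1 = m₃ / m₂^(3/2) = -198.00000 / 223.23985 ≈ -0.887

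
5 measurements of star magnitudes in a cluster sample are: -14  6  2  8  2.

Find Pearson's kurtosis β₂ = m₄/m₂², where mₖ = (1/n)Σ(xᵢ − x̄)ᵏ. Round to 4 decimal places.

2.8405

x̄ = 0.8000
Σ(xᵢ − x̄)² = 300.8000 ⇒ m₂ = 60.16000
Σ(xᵢ − x̄)⁴ = 51401.2160 ⇒ m₄ = 10280.24320
m₂² = 3619.22560
β₂ = m₄/m₂² = 10280.24320 / 3619.22560 ≈ 2.8405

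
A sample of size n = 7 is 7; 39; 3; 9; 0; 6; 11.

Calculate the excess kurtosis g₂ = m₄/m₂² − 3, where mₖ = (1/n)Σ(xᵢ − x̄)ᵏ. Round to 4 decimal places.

x̄ = 10.7143
Σ(xᵢ − x̄)² = 1013.4286 ⇒ m₂ = 144.77551
Σ(xᵢ − x̄)⁴ = 657543.0845 ⇒ m₄ = 93934.72636
m₂² = 20959.94835
g₂ = m₄/m₂² − 3 = 4.48163 − 3 ≈ 1.4816

1.4816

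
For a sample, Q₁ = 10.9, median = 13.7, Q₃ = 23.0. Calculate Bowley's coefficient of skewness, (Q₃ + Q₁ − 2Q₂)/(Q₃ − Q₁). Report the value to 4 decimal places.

0.5372

numerator: Q₃ + Q₁ − 2Q₂ = 23.0 + 10.9 − 2×13.7 = 6.5000
denominator: Q₃ − Q₁ = 23.0 − 10.9 = 12.1000
Bowley skewness = 6.5000 / 12.1000 ≈ 0.5372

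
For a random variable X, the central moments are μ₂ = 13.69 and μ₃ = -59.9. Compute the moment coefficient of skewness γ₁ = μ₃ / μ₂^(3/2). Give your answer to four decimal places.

σ = √μ₂ = √13.69 = 3.70000
σ³ = μ₂^(3/2) = 50.65300
γ₁ = μ₃/σ³ = -59.9 / 50.65300 ≈ -1.1826

-1.1826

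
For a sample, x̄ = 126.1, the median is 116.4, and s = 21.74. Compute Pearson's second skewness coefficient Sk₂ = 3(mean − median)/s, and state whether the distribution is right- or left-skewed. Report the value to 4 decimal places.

Sk₂ = 3(126.1 − 116.4) / 21.74 = 3 × 9.7000 / 21.74
    = 29.1000 / 21.74 ≈ 1.3385
Sk₂ > 0 ⇒ mean > median ⇒ right-skewed (positive skew).

1.3385, right-skewed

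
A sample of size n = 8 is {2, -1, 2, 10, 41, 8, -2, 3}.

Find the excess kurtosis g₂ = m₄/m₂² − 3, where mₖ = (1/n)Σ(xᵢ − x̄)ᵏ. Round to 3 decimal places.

2.205

x̄ = 7.8750
Σ(xᵢ − x̄)² = 1370.8750 ⇒ m₂ = 171.35938
Σ(xᵢ − x̄)⁴ = 1222673.0254 ⇒ m₄ = 152834.12817
m₂² = 29364.03540
g₂ = m₄/m₂² − 3 = 5.20481 − 3 ≈ 2.205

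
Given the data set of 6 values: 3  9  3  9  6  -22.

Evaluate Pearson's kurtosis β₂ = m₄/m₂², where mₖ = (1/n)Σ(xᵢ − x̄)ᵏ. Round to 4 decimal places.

x̄ = 1.3333
Σ(xᵢ − x̄)² = 689.3333 ⇒ m₂ = 114.88889
Σ(xᵢ − x̄)⁴ = 303819.1111 ⇒ m₄ = 50636.51852
m₂² = 13199.45679
β₂ = m₄/m₂² = 50636.51852 / 13199.45679 ≈ 3.8363

3.8363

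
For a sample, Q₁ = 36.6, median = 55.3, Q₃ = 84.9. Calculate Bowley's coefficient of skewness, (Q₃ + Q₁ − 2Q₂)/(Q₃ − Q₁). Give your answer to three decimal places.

numerator: Q₃ + Q₁ − 2Q₂ = 84.9 + 36.6 − 2×55.3 = 10.9000
denominator: Q₃ − Q₁ = 84.9 − 36.6 = 48.3000
Bowley skewness = 10.9000 / 48.3000 ≈ 0.226

0.226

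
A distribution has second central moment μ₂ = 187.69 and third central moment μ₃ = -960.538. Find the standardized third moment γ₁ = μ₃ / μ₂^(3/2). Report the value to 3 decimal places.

σ = √μ₂ = √187.69 = 13.70000
σ³ = μ₂^(3/2) = 2571.35300
γ₁ = μ₃/σ³ = -960.538 / 2571.35300 ≈ -0.374

-0.374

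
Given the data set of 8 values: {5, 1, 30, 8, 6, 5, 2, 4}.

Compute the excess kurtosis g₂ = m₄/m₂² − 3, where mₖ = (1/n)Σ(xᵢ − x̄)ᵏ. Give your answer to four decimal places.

x̄ = 7.6250
Σ(xᵢ − x̄)² = 605.8750 ⇒ m₂ = 75.73438
Σ(xᵢ − x̄)⁴ = 253843.1816 ⇒ m₄ = 31730.39771
m₂² = 5735.69556
g₂ = m₄/m₂² − 3 = 5.53209 − 3 ≈ 2.5321

2.5321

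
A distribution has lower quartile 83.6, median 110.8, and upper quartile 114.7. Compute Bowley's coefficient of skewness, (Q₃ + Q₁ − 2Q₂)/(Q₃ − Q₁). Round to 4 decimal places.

numerator: Q₃ + Q₁ − 2Q₂ = 114.7 + 83.6 − 2×110.8 = -23.3000
denominator: Q₃ − Q₁ = 114.7 − 83.6 = 31.1000
Bowley skewness = -23.3000 / 31.1000 ≈ -0.7492

-0.7492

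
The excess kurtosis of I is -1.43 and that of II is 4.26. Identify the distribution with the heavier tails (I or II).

II

Higher excess kurtosis ⇒ heavier tails relative to the normal distribution.
-1.43 vs 4.26: the larger is 4.26, so II has heavier tails. (II is leptokurtic — heavier-than-normal tails; the other is platykurtic.)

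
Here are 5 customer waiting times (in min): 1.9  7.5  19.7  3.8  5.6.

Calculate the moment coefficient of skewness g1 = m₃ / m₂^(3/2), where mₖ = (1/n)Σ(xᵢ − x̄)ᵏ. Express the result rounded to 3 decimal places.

x̄ = (1.9 + 7.5 + 19.7 + 3.8 + 5.6) / 5 = 7.7000
deviations (xᵢ − x̄): -5.8000, -0.2000, 12.0000, -3.9000, -2.1000
Σ(xᵢ − x̄)² = 197.3000 ⇒ m₂ = 197.3000/5 = 39.46000
Σ(xᵢ − x̄)³ = 1464.3000 ⇒ m₃ = 1464.3000/5 = 292.86000
m₂^(3/2) = 39.46000^(1.5) = 247.87665
g1 = m₃ / m₂^(3/2) = 292.86000 / 247.87665 ≈ 1.181

1.181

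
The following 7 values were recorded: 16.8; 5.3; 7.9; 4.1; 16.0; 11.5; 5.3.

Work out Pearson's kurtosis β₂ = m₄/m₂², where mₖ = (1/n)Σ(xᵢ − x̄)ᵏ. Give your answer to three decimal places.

1.525

x̄ = 9.5571
Σ(xᵢ − x̄)² = 166.5171 ⇒ m₂ = 23.78816
Σ(xᵢ − x̄)⁴ = 6040.6262 ⇒ m₄ = 862.94660
m₂² = 565.87671
β₂ = m₄/m₂² = 862.94660 / 565.87671 ≈ 1.525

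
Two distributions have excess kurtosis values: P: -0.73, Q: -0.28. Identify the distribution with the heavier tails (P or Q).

Higher excess kurtosis ⇒ heavier tails relative to the normal distribution.
-0.73 vs -0.28: the larger is -0.28, so Q has heavier tails.

Q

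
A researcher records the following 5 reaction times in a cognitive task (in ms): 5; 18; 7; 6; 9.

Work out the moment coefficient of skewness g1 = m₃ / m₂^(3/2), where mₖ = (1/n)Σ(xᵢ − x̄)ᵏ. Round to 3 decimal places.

x̄ = (5 + 18 + 7 + 6 + 9) / 5 = 9.0000
deviations (xᵢ − x̄): -4.0000, 9.0000, -2.0000, -3.0000, 0.0000
Σ(xᵢ − x̄)² = 110.0000 ⇒ m₂ = 110.0000/5 = 22.00000
Σ(xᵢ − x̄)³ = 630.0000 ⇒ m₃ = 630.0000/5 = 126.00000
m₂^(3/2) = 22.00000^(1.5) = 103.18915
g1 = m₃ / m₂^(3/2) = 126.00000 / 103.18915 ≈ 1.221

1.221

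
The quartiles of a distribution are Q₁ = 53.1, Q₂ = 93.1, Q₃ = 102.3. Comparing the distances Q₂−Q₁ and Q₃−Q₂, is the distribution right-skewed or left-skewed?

Q₂ − Q₁ = 40.0;  Q₃ − Q₂ = 9.2
Q₂ − Q₁ > Q₃ − Q₂ ⇒ the lower half is more spread out ⇒ left-skewed.

left-skewed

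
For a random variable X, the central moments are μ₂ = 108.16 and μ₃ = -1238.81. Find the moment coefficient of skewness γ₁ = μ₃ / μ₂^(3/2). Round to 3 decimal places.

σ = √μ₂ = √108.16 = 10.40000
σ³ = μ₂^(3/2) = 1124.86400
γ₁ = μ₃/σ³ = -1238.81 / 1124.86400 ≈ -1.101

-1.101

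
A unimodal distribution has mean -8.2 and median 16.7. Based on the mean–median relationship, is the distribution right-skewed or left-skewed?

mean − median = -8.2 − 16.7 = -24.9
mean < median ⇒ the longer tail is on the left ⇒ left-skewed (negatively skewed).

left-skewed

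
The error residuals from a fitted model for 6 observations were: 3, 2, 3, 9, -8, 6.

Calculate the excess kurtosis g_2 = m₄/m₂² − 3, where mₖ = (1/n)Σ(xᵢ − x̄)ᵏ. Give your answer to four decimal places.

x̄ = 2.5000
Σ(xᵢ − x̄)² = 165.5000 ⇒ m₂ = 27.58333
Σ(xᵢ − x̄)⁴ = 14090.3750 ⇒ m₄ = 2348.39583
m₂² = 760.84028
g_2 = m₄/m₂² − 3 = 3.08658 − 3 ≈ 0.0866

0.0866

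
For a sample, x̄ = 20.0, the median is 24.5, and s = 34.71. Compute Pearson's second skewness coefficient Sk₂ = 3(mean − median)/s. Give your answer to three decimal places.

Sk₂ = 3(20.0 − 24.5) / 34.71 = 3 × -4.5000 / 34.71
    = -13.5000 / 34.71 ≈ -0.389

-0.389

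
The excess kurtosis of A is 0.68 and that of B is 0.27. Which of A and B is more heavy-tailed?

Higher excess kurtosis ⇒ heavier tails relative to the normal distribution.
0.68 vs 0.27: the larger is 0.68, so A has heavier tails.

A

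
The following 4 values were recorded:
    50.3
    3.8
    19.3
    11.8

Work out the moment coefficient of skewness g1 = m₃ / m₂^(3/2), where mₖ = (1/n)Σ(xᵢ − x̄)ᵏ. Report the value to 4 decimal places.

0.8305

x̄ = (50.3 + 3.8 + 19.3 + 11.8) / 4 = 21.3000
deviations (xᵢ − x̄): 29.0000, -17.5000, -2.0000, -9.5000
Σ(xᵢ − x̄)² = 1241.5000 ⇒ m₂ = 1241.5000/4 = 310.37500
Σ(xᵢ − x̄)³ = 18164.2500 ⇒ m₃ = 18164.2500/4 = 4541.06250
m₂^(3/2) = 310.37500^(1.5) = 5468.02006
g1 = m₃ / m₂^(3/2) = 4541.06250 / 5468.02006 ≈ 0.8305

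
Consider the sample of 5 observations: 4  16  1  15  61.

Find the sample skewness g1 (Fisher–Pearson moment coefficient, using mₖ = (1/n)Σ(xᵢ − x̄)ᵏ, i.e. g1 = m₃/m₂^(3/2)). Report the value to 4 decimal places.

1.2267

x̄ = (4 + 16 + 1 + 15 + 61) / 5 = 19.4000
deviations (xᵢ − x̄): -15.4000, -3.4000, -18.4000, -4.4000, 41.6000
Σ(xᵢ − x̄)² = 2337.2000 ⇒ m₂ = 2337.2000/5 = 467.44000
Σ(xᵢ − x̄)³ = 61985.0400 ⇒ m₃ = 61985.0400/5 = 12397.00800
m₂^(3/2) = 467.44000^(1.5) = 10106.22144
g1 = m₃ / m₂^(3/2) = 12397.00800 / 10106.22144 ≈ 1.2267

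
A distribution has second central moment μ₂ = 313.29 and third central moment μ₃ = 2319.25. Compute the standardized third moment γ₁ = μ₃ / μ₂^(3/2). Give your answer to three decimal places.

σ = √μ₂ = √313.29 = 17.70000
σ³ = μ₂^(3/2) = 5545.23300
γ₁ = μ₃/σ³ = 2319.25 / 5545.23300 ≈ 0.418

0.418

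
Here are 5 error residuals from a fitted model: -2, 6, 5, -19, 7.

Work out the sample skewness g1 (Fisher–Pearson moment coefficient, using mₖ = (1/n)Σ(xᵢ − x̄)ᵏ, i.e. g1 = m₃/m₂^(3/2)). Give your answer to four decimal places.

x̄ = (-2 + 6 + 5 - 19 + 7) / 5 = -0.6000
deviations (xᵢ − x̄): -1.4000, 6.6000, 5.6000, -18.4000, 7.6000
Σ(xᵢ − x̄)² = 473.2000 ⇒ m₂ = 473.2000/5 = 94.64000
Σ(xᵢ − x̄)³ = -5330.1600 ⇒ m₃ = -5330.1600/5 = -1066.03200
m₂^(3/2) = 94.64000^(1.5) = 920.68718
g1 = m₃ / m₂^(3/2) = -1066.03200 / 920.68718 ≈ -1.1579

-1.1579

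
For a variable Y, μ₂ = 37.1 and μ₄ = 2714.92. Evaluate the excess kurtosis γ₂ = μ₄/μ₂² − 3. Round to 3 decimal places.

-1.028

μ₂² = 37.1² = 1376.41000
μ₄/μ₂² = 2714.92 / 1376.41000 = 1.97246
γ₂ = 1.97246 − 3 ≈ -1.028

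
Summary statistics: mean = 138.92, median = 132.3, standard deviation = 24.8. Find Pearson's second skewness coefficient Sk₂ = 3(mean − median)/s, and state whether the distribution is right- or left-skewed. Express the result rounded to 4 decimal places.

0.8008, right-skewed

Sk₂ = 3(138.92 − 132.3) / 24.8 = 3 × 6.6200 / 24.8
    = 19.8600 / 24.8 ≈ 0.8008
Sk₂ > 0 ⇒ mean > median ⇒ right-skewed (positive skew).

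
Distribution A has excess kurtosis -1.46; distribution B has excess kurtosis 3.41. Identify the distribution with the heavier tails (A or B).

Higher excess kurtosis ⇒ heavier tails relative to the normal distribution.
-1.46 vs 3.41: the larger is 3.41, so B has heavier tails. (B is leptokurtic — heavier-than-normal tails; the other is platykurtic.)

B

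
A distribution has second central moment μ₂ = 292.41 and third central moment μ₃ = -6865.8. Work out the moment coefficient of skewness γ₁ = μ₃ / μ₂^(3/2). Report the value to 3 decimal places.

-1.373

σ = √μ₂ = √292.41 = 17.10000
σ³ = μ₂^(3/2) = 5000.21100
γ₁ = μ₃/σ³ = -6865.8 / 5000.21100 ≈ -1.373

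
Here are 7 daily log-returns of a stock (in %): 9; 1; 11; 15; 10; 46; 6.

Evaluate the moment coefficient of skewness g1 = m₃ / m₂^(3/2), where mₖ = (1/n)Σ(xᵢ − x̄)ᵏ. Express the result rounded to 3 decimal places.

x̄ = (9 + 1 + 11 + 15 + 10 + 46 + 6) / 7 = 14.0000
deviations (xᵢ − x̄): -5.0000, -13.0000, -3.0000, 1.0000, -4.0000, 32.0000, -8.0000
Σ(xᵢ − x̄)² = 1308.0000 ⇒ m₂ = 1308.0000/7 = 186.85714
Σ(xᵢ − x̄)³ = 29844.0000 ⇒ m₃ = 29844.0000/7 = 4263.42857
m₂^(3/2) = 186.85714^(1.5) = 2554.25679
g1 = m₃ / m₂^(3/2) = 4263.42857 / 2554.25679 ≈ 1.669

1.669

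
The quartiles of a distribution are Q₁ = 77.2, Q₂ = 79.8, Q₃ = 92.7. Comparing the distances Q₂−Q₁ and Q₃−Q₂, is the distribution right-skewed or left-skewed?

Q₂ − Q₁ = 2.6;  Q₃ − Q₂ = 12.9
Q₃ − Q₂ > Q₂ − Q₁ ⇒ the upper half is more spread out ⇒ right-skewed.

right-skewed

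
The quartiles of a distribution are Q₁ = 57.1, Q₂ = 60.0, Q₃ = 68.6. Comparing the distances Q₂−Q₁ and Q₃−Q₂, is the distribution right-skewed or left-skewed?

Q₂ − Q₁ = 2.9;  Q₃ − Q₂ = 8.6
Q₃ − Q₂ > Q₂ − Q₁ ⇒ the upper half is more spread out ⇒ right-skewed.

right-skewed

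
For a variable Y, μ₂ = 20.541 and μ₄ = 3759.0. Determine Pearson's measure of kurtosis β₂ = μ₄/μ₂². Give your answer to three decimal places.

μ₂² = 20.541² = 421.93268
μ₄/μ₂² = 3759.0 / 421.93268 = 8.90900
β₂ ≈ 8.909

8.909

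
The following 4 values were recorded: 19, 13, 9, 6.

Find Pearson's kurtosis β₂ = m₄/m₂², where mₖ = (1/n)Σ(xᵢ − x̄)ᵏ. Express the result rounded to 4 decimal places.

1.7446

x̄ = 11.7500
Σ(xᵢ − x̄)² = 94.7500 ⇒ m₂ = 23.68750
Σ(xᵢ − x̄)⁴ = 3915.5781 ⇒ m₄ = 978.89453
m₂² = 561.09766
β₂ = m₄/m₂² = 978.89453 / 561.09766 ≈ 1.7446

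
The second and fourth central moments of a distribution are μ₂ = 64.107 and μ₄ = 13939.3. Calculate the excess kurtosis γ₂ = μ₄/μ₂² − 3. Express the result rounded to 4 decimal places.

0.3918

μ₂² = 64.107² = 4109.70745
μ₄/μ₂² = 13939.3 / 4109.70745 = 3.39180
γ₂ = 3.39180 − 3 ≈ 0.3918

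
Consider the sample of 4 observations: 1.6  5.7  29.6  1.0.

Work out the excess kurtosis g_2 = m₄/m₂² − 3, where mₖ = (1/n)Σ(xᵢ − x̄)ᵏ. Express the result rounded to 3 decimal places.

x̄ = 9.4750
Σ(xᵢ − x̄)² = 553.1075 ⇒ m₂ = 138.27687
Σ(xᵢ − x̄)⁴ = 173245.5950 ⇒ m₄ = 43311.39874
m₂² = 19120.49416
g_2 = m₄/m₂² − 3 = 2.26518 − 3 ≈ -0.735

-0.735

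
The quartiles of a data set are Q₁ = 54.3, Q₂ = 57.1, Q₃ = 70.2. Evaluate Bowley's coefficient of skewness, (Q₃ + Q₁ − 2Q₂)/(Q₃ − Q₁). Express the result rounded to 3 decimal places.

0.648

numerator: Q₃ + Q₁ − 2Q₂ = 70.2 + 54.3 − 2×57.1 = 10.3000
denominator: Q₃ − Q₁ = 70.2 − 54.3 = 15.9000
Bowley skewness = 10.3000 / 15.9000 ≈ 0.648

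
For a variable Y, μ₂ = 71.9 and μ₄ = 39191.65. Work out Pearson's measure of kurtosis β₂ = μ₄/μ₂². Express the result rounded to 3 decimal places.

μ₂² = 71.9² = 5169.61000
μ₄/μ₂² = 39191.65 / 5169.61000 = 7.58116
β₂ ≈ 7.581

7.581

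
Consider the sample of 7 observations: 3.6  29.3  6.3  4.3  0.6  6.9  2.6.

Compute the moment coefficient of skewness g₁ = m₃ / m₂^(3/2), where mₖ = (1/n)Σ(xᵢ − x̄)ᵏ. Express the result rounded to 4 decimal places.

x̄ = (3.6 + 29.3 + 6.3 + 4.3 + 0.6 + 6.9 + 2.6) / 7 = 7.6571
deviations (xᵢ − x̄): -4.0571, 21.6429, -1.3571, -3.3571, -7.0571, -0.7571, -5.0571
Σ(xᵢ − x̄)² = 573.9371 ⇒ m₂ = 573.9371/7 = 81.99102
Σ(xᵢ − x̄)³ = 9549.4455 ⇒ m₃ = 9549.4455/7 = 1364.20650
m₂^(3/2) = 81.99102^(1.5) = 742.41961
g₁ = m₃ / m₂^(3/2) = 1364.20650 / 742.41961 ≈ 1.8375

1.8375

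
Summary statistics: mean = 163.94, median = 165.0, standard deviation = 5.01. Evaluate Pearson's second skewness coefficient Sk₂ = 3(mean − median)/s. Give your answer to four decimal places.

-0.6347

Sk₂ = 3(163.94 − 165.0) / 5.01 = 3 × -1.0600 / 5.01
    = -3.1800 / 5.01 ≈ -0.6347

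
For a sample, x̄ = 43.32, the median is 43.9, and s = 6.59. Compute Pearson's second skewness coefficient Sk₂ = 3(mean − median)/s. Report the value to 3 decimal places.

-0.264

Sk₂ = 3(43.32 − 43.9) / 6.59 = 3 × -0.5800 / 6.59
    = -1.7400 / 6.59 ≈ -0.264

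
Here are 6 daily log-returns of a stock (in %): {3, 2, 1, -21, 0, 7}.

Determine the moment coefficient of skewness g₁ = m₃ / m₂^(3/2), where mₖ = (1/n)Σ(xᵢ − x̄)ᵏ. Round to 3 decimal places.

-1.541

x̄ = (3 + 2 + 1 - 21 + 0 + 7) / 6 = -1.3333
deviations (xᵢ − x̄): 4.3333, 3.3333, 2.3333, -19.6667, 1.3333, 8.3333
Σ(xᵢ − x̄)² = 493.3333 ⇒ m₂ = 493.3333/6 = 82.22222
Σ(xᵢ − x̄)³ = -6894.4444 ⇒ m₃ = -6894.4444/6 = -1149.07407
m₂^(3/2) = 82.22222^(1.5) = 745.56209
g₁ = m₃ / m₂^(3/2) = -1149.07407 / 745.56209 ≈ -1.541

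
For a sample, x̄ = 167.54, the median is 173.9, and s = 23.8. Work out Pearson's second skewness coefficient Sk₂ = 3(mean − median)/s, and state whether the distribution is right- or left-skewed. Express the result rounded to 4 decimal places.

-0.8017, left-skewed

Sk₂ = 3(167.54 − 173.9) / 23.8 = 3 × -6.3600 / 23.8
    = -19.0800 / 23.8 ≈ -0.8017
Sk₂ < 0 ⇒ mean < median ⇒ left-skewed (negative skew).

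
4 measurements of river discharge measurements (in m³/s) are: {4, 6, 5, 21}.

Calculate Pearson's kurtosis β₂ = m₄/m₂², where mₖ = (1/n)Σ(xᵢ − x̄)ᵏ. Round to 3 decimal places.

2.306

x̄ = 9.0000
Σ(xᵢ − x̄)² = 194.0000 ⇒ m₂ = 48.50000
Σ(xᵢ − x̄)⁴ = 21698.0000 ⇒ m₄ = 5424.50000
m₂² = 2352.25000
β₂ = m₄/m₂² = 5424.50000 / 2352.25000 ≈ 2.306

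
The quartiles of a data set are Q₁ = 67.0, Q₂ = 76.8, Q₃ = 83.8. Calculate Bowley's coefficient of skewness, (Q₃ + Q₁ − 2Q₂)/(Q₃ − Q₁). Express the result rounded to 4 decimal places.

numerator: Q₃ + Q₁ − 2Q₂ = 83.8 + 67.0 − 2×76.8 = -2.8000
denominator: Q₃ − Q₁ = 83.8 − 67.0 = 16.8000
Bowley skewness = -2.8000 / 16.8000 ≈ -0.1667

-0.1667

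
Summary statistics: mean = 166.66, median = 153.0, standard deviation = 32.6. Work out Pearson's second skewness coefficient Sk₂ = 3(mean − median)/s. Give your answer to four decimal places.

Sk₂ = 3(166.66 − 153.0) / 32.6 = 3 × 13.6600 / 32.6
    = 40.9800 / 32.6 ≈ 1.2571

1.2571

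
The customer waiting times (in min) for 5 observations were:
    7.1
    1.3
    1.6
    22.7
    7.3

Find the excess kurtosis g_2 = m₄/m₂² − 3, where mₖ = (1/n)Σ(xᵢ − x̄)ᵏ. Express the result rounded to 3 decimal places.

x̄ = 8.0000
Σ(xᵢ − x̄)² = 303.2400 ⇒ m₂ = 60.64800
Σ(xᵢ − x̄)⁴ = 50388.6180 ⇒ m₄ = 10077.72360
m₂² = 3678.17990
g_2 = m₄/m₂² − 3 = 2.73987 − 3 ≈ -0.260

-0.260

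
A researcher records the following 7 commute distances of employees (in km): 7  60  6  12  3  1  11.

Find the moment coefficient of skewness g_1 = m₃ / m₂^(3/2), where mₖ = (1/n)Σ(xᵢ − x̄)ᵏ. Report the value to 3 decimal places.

1.885

x̄ = (7 + 60 + 6 + 12 + 3 + 1 + 11) / 7 = 14.2857
deviations (xᵢ − x̄): -7.2857, 45.7143, -8.2857, -2.2857, -11.2857, -13.2857, -3.2857
Σ(xᵢ − x̄)² = 2531.4286 ⇒ m₂ = 2531.4286/7 = 361.63265
Σ(xᵢ − x̄)³ = 90748.0408 ⇒ m₃ = 90748.0408/7 = 12964.00583
m₂^(3/2) = 361.63265^(1.5) = 6877.03851
g_1 = m₃ / m₂^(3/2) = 12964.00583 / 6877.03851 ≈ 1.885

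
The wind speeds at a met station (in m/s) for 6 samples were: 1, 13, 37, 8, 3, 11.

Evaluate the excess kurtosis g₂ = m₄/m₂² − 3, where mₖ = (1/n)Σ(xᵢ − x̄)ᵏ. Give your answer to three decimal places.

x̄ = 12.1667
Σ(xᵢ − x̄)² = 844.8333 ⇒ m₂ = 140.80556
Σ(xᵢ − x̄)⁴ = 403225.1528 ⇒ m₄ = 67204.19213
m₂² = 19826.20448
g₂ = m₄/m₂² − 3 = 3.38967 − 3 ≈ 0.390

0.390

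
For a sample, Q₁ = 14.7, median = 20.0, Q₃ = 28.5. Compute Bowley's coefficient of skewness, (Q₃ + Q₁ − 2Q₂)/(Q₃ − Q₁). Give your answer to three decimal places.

0.232

numerator: Q₃ + Q₁ − 2Q₂ = 28.5 + 14.7 − 2×20.0 = 3.2000
denominator: Q₃ − Q₁ = 28.5 − 14.7 = 13.8000
Bowley skewness = 3.2000 / 13.8000 ≈ 0.232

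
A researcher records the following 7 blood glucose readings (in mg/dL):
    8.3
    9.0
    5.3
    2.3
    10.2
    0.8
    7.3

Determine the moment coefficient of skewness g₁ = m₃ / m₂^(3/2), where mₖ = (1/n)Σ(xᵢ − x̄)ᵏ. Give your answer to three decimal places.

x̄ = (8.3 + 9.0 + 5.3 + 2.3 + 10.2 + 0.8 + 7.3) / 7 = 6.1714
deviations (xᵢ − x̄): 2.1286, 2.8286, -0.8714, -3.8714, 4.0286, -5.3714, 1.1286
Σ(xᵢ − x̄)² = 74.6343 ⇒ m₂ = 74.6343/7 = 10.66204
Σ(xᵢ − x̄)³ = -114.5706 ⇒ m₃ = -114.5706/7 = -16.36723
m₂^(3/2) = 10.66204^(1.5) = 34.81453
g₁ = m₃ / m₂^(3/2) = -16.36723 / 34.81453 ≈ -0.470

-0.470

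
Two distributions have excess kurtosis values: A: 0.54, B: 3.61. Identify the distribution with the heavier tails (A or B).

Higher excess kurtosis ⇒ heavier tails relative to the normal distribution.
0.54 vs 3.61: the larger is 3.61, so B has heavier tails.

B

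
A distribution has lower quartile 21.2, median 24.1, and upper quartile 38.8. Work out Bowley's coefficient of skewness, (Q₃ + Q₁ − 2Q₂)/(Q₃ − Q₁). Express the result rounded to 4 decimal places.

numerator: Q₃ + Q₁ − 2Q₂ = 38.8 + 21.2 − 2×24.1 = 11.8000
denominator: Q₃ − Q₁ = 38.8 − 21.2 = 17.6000
Bowley skewness = 11.8000 / 17.6000 ≈ 0.6705

0.6705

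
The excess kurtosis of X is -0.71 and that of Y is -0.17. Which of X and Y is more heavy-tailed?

Higher excess kurtosis ⇒ heavier tails relative to the normal distribution.
-0.71 vs -0.17: the larger is -0.17, so Y has heavier tails.

Y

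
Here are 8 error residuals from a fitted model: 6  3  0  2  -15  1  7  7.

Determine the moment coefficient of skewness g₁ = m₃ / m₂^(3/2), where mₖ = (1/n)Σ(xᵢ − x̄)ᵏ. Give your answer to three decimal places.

x̄ = (6 + 3 + 0 + 2 - 15 + 1 + 7 + 7) / 8 = 1.3750
deviations (xᵢ − x̄): 4.6250, 1.6250, -1.3750, 0.6250, -16.3750, -0.3750, 5.6250, 5.6250
Σ(xᵢ − x̄)² = 357.8750 ⇒ m₂ = 357.8750/8 = 44.73438
Σ(xᵢ − x̄)³ = -3934.0313 ⇒ m₃ = -3934.0313/8 = -491.75391
m₂^(3/2) = 44.73438^(1.5) = 299.20033
g₁ = m₃ / m₂^(3/2) = -491.75391 / 299.20033 ≈ -1.644

-1.644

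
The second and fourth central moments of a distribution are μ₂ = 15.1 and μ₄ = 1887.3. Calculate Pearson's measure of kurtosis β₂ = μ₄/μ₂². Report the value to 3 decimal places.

8.277

μ₂² = 15.1² = 228.01000
μ₄/μ₂² = 1887.3 / 228.01000 = 8.27727
β₂ ≈ 8.277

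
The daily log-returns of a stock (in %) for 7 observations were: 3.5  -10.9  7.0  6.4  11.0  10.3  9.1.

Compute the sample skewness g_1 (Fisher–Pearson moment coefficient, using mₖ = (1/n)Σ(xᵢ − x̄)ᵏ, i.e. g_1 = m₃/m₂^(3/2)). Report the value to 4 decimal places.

x̄ = (3.5 - 10.9 + 7.0 + 6.4 + 11.0 + 10.3 + 9.1) / 7 = 5.2000
deviations (xᵢ − x̄): -1.7000, -16.1000, 1.8000, 1.2000, 5.8000, 5.1000, 3.9000
Σ(xᵢ − x̄)² = 341.6400 ⇒ m₂ = 341.6400/7 = 48.80571
Σ(xᵢ − x̄)³ = -3783.5520 ⇒ m₃ = -3783.5520/7 = -540.50743
m₂^(3/2) = 48.80571^(1.5) = 340.96202
g_1 = m₃ / m₂^(3/2) = -540.50743 / 340.96202 ≈ -1.5852

-1.5852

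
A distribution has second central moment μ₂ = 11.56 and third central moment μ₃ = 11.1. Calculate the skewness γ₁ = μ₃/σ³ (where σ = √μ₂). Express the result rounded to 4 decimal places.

0.2824

σ = √μ₂ = √11.56 = 3.40000
σ³ = μ₂^(3/2) = 39.30400
γ₁ = μ₃/σ³ = 11.1 / 39.30400 ≈ 0.2824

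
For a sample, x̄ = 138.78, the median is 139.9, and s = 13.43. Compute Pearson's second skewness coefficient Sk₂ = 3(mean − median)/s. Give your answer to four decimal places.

-0.2502

Sk₂ = 3(138.78 − 139.9) / 13.43 = 3 × -1.1200 / 13.43
    = -3.3600 / 13.43 ≈ -0.2502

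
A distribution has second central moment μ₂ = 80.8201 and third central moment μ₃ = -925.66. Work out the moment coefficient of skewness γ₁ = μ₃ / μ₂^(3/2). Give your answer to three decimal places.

-1.274

σ = √μ₂ = √80.8201 = 8.99000
σ³ = μ₂^(3/2) = 726.57270
γ₁ = μ₃/σ³ = -925.66 / 726.57270 ≈ -1.274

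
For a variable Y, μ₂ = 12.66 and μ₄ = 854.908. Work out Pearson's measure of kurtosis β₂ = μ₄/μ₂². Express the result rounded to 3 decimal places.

5.334

μ₂² = 12.66² = 160.27560
μ₄/μ₂² = 854.908 / 160.27560 = 5.33399
β₂ ≈ 5.334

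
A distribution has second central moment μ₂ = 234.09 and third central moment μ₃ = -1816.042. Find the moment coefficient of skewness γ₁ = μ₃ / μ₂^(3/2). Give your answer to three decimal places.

σ = √μ₂ = √234.09 = 15.30000
σ³ = μ₂^(3/2) = 3581.57700
γ₁ = μ₃/σ³ = -1816.042 / 3581.57700 ≈ -0.507

-0.507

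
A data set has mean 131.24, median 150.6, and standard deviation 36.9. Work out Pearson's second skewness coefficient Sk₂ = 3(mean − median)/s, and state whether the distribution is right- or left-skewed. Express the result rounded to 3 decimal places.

-1.574, left-skewed

Sk₂ = 3(131.24 − 150.6) / 36.9 = 3 × -19.3600 / 36.9
    = -58.0800 / 36.9 ≈ -1.574
Sk₂ < 0 ⇒ mean < median ⇒ left-skewed (negative skew).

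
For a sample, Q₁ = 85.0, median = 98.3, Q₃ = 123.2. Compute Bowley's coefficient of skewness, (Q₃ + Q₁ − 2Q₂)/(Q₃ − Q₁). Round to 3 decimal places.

0.304

numerator: Q₃ + Q₁ − 2Q₂ = 123.2 + 85.0 − 2×98.3 = 11.6000
denominator: Q₃ − Q₁ = 123.2 − 85.0 = 38.2000
Bowley skewness = 11.6000 / 38.2000 ≈ 0.304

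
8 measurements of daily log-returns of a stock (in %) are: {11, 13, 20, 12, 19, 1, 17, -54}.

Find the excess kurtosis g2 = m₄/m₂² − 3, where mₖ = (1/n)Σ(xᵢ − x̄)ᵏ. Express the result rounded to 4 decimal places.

2.4761

x̄ = 4.8750
Σ(xᵢ − x̄)² = 4210.8750 ⇒ m₂ = 526.35938
Σ(xᵢ − x̄)⁴ = 12137319.2754 ⇒ m₄ = 1517164.90942
m₂² = 277054.19165
g2 = m₄/m₂² − 3 = 5.47606 − 3 ≈ 2.4761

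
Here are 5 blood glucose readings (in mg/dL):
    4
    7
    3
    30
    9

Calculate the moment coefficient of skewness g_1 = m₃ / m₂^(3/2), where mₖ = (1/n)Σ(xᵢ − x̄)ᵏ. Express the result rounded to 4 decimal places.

1.3319

x̄ = (4 + 7 + 3 + 30 + 9) / 5 = 10.6000
deviations (xᵢ − x̄): -6.6000, -3.6000, -7.6000, 19.4000, -1.6000
Σ(xᵢ − x̄)² = 493.2000 ⇒ m₂ = 493.2000/5 = 98.64000
Σ(xᵢ − x̄)³ = 6524.1600 ⇒ m₃ = 6524.1600/5 = 1304.83200
m₂^(3/2) = 98.64000^(1.5) = 979.66952
g_1 = m₃ / m₂^(3/2) = 1304.83200 / 979.66952 ≈ 1.3319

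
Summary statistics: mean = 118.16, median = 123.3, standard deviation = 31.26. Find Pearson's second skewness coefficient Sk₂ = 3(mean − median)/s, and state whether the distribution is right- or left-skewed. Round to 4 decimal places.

Sk₂ = 3(118.16 − 123.3) / 31.26 = 3 × -5.1400 / 31.26
    = -15.4200 / 31.26 ≈ -0.4933
Sk₂ < 0 ⇒ mean < median ⇒ left-skewed (negative skew).

-0.4933, left-skewed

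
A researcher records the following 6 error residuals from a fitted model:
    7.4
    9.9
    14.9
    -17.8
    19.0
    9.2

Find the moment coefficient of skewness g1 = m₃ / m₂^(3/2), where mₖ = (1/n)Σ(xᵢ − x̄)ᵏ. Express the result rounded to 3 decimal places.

x̄ = (7.4 + 9.9 + 14.9 - 17.8 + 19.0 + 9.2) / 6 = 7.1000
deviations (xᵢ − x̄): 0.3000, 2.8000, 7.8000, -24.9000, 11.9000, 2.1000
Σ(xᵢ − x̄)² = 834.8000 ⇒ m₂ = 834.8000/6 = 139.13333
Σ(xᵢ − x̄)³ = -13247.2980 ⇒ m₃ = -13247.2980/6 = -2207.88300
m₂^(3/2) = 139.13333^(1.5) = 1641.14436
g1 = m₃ / m₂^(3/2) = -2207.88300 / 1641.14436 ≈ -1.345

-1.345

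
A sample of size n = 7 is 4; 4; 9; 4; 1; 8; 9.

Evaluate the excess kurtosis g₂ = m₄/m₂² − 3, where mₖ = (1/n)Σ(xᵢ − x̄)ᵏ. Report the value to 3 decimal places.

x̄ = 5.5714
Σ(xᵢ − x̄)² = 57.7143 ⇒ m₂ = 8.24490
Σ(xᵢ − x̄)⁴ = 766.1691 ⇒ m₄ = 109.45273
m₂² = 67.97834
g₂ = m₄/m₂² − 3 = 1.61011 − 3 ≈ -1.390

-1.390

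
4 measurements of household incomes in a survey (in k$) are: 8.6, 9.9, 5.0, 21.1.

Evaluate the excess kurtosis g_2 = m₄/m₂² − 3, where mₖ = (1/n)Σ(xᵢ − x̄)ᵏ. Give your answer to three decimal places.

-0.851

x̄ = 11.1500
Σ(xᵢ − x̄)² = 144.8900 ⇒ m₂ = 36.22250
Σ(xᵢ − x̄)⁴ = 11276.7604 ⇒ m₄ = 2819.19011
m₂² = 1312.06951
g_2 = m₄/m₂² − 3 = 2.14866 − 3 ≈ -0.851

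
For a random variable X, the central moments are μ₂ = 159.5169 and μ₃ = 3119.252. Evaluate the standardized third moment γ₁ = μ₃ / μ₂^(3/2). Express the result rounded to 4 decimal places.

σ = √μ₂ = √159.5169 = 12.63000
σ³ = μ₂^(3/2) = 2014.69845
γ₁ = μ₃/σ³ = 3119.252 / 2014.69845 ≈ 1.5482

1.5482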